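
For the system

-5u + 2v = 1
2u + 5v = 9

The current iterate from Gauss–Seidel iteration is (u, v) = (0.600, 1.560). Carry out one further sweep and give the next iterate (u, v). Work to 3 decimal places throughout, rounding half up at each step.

One sweep:
  u = (1 - (2)·1.560) / (-5) = 0.424
  v = (9 - (2)·0.424) / (5) = 1.630

(0.424, 1.630)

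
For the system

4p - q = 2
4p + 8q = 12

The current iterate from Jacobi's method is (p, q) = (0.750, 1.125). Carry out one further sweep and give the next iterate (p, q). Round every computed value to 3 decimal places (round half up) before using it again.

One sweep:
  p = (2 - (-1)·1.125) / (4) = 0.781
  q = (12 - (4)·0.750) / (8) = 1.125

(0.781, 1.125)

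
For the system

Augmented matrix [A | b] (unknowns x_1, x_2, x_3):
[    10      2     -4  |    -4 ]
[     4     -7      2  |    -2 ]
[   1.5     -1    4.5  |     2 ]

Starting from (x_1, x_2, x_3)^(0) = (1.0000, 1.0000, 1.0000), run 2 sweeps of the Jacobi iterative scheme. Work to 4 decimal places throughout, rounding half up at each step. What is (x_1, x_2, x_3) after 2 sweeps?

(-0.4953, 0.2667, 0.7651)

Iteration 1:
  x_1 = (-4 - (2)·1.0000 - (-4)·1.0000) / (10) = -0.2000
  x_2 = (-2 - (4)·1.0000 - (2)·1.0000) / (-7) = 1.1429
  x_3 = (2 - (1.5)·1.0000 - (-1)·1.0000) / (4.5) = 0.3333
Iteration 2:
  x_1 = (-4 - (2)·1.1429 - (-4)·0.3333) / (10) = -0.4953
  x_2 = (-2 - (4)·-0.2000 - (2)·0.3333) / (-7) = 0.2667
  x_3 = (2 - (1.5)·-0.2000 - (-1)·1.1429) / (4.5) = 0.7651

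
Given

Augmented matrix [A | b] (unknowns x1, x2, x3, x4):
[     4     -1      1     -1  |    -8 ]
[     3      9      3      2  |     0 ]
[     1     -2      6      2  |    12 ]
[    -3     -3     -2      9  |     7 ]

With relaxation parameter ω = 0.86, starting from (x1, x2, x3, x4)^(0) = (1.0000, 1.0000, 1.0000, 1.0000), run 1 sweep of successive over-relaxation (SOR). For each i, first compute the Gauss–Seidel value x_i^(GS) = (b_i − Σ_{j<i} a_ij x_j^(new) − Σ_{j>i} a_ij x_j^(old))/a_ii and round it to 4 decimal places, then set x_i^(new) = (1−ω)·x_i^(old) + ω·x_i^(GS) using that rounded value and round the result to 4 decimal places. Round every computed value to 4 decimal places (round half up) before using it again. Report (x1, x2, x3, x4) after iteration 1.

Iteration 1:
  x1: GS value = (-8 - (-1)·1.0000 - (1)·1.0000 - (-1)·1.0000) / (4) = -1.7500;  x1 ← (1−ω)·1.0000 + ω·-1.7500 = -1.3650
  x2: GS value = (0 - (3)·-1.3650 - (3)·1.0000 - (2)·1.0000) / (9) = -0.1006;  x2 ← (1−ω)·1.0000 + ω·-0.1006 = 0.0535
  x3: GS value = (12 - (1)·-1.3650 - (-2)·0.0535 - (2)·1.0000) / (6) = 1.9120;  x3 ← (1−ω)·1.0000 + ω·1.9120 = 1.7843
  x4: GS value = (7 - (-3)·-1.3650 - (-3)·0.0535 - (-2)·1.7843) / (9) = 0.7371;  x4 ← (1−ω)·1.0000 + ω·0.7371 = 0.7739

(-1.3650, 0.0535, 1.7843, 0.7739)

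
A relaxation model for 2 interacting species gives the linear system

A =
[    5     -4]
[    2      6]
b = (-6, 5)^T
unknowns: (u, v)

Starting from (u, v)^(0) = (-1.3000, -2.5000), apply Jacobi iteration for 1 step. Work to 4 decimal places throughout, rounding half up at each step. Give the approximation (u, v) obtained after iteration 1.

Iteration 1:
  u = (-6 - (-4)·-2.5000) / (5) = -3.2000
  v = (5 - (2)·-1.3000) / (6) = 1.2667

(-3.2000, 1.2667)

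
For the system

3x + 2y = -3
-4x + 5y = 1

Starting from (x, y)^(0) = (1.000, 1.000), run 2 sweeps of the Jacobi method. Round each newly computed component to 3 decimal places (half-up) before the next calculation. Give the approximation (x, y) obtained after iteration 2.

(-1.667, -1.134)

Iteration 1:
  x = (-3 - (2)·1.000) / (3) = -1.667
  y = (1 - (-4)·1.000) / (5) = 1.000
Iteration 2:
  x = (-3 - (2)·1.000) / (3) = -1.667
  y = (1 - (-4)·-1.667) / (5) = -1.134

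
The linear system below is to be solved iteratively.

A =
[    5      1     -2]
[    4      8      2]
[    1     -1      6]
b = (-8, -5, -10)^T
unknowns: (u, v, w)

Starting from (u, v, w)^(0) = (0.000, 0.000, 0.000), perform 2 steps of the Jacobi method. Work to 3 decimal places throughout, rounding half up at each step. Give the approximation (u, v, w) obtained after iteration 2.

(-2.142, 0.592, -1.504)

Iteration 1:
  u = (-8 - (1)·0.000 - (-2)·0.000) / (5) = -1.600
  v = (-5 - (4)·0.000 - (2)·0.000) / (8) = -0.625
  w = (-10 - (1)·0.000 - (-1)·0.000) / (6) = -1.667
Iteration 2:
  u = (-8 - (1)·-0.625 - (-2)·-1.667) / (5) = -2.142
  v = (-5 - (4)·-1.600 - (2)·-1.667) / (8) = 0.592
  w = (-10 - (1)·-1.600 - (-1)·-0.625) / (6) = -1.504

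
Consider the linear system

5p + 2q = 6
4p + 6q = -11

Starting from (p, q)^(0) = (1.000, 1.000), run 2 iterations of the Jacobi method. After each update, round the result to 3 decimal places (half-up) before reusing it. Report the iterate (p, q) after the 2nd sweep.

Iteration 1:
  p = (6 - (2)·1.000) / (5) = 0.800
  q = (-11 - (4)·1.000) / (6) = -2.500
Iteration 2:
  p = (6 - (2)·-2.500) / (5) = 2.200
  q = (-11 - (4)·0.800) / (6) = -2.367

(2.200, -2.367)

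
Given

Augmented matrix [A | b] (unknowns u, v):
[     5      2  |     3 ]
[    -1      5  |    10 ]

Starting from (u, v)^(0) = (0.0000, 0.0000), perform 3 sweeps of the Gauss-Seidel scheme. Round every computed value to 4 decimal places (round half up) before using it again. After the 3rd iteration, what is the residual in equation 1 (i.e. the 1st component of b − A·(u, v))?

-0.0270

Iteration 1:
  u = (3 - (2)·0.0000) / (5) = 0.6000
  v = (10 - (-1)·0.6000) / (5) = 2.1200
Iteration 2:
  u = (3 - (2)·2.1200) / (5) = -0.2480
  v = (10 - (-1)·-0.2480) / (5) = 1.9504
Iteration 3:
  u = (3 - (2)·1.9504) / (5) = -0.1802
  v = (10 - (-1)·-0.1802) / (5) = 1.9640
Residual b − A·x = (-0.0270, -0.0002)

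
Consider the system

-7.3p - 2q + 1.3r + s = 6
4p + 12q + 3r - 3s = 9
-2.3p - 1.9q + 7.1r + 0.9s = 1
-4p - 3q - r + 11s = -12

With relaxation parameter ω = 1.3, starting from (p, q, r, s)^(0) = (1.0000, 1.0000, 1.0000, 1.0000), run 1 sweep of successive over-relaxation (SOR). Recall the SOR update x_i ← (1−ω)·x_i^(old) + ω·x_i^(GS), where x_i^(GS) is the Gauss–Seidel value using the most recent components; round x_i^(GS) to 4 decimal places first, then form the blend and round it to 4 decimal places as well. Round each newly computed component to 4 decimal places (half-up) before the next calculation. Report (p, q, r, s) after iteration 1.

Iteration 1:
  p: GS value = (6 - (-2)·1.0000 - (1.3)·1.0000 - (1)·1.0000) / (-7.3) = -0.7808;  p ← (1−ω)·1.0000 + ω·-0.7808 = -1.3150
  q: GS value = (9 - (4)·-1.3150 - (3)·1.0000 - (-3)·1.0000) / (12) = 1.1883;  q ← (1−ω)·1.0000 + ω·1.1883 = 1.2448
  r: GS value = (1 - (-2.3)·-1.3150 - (-1.9)·1.2448 - (0.9)·1.0000) / (7.1) = -0.0788;  r ← (1−ω)·1.0000 + ω·-0.0788 = -0.4024
  s: GS value = (-12 - (-4)·-1.3150 - (-3)·1.2448 - (-1)·-0.4024) / (11) = -1.2662;  s ← (1−ω)·1.0000 + ω·-1.2662 = -1.9461

(-1.3150, 1.2448, -0.4024, -1.9461)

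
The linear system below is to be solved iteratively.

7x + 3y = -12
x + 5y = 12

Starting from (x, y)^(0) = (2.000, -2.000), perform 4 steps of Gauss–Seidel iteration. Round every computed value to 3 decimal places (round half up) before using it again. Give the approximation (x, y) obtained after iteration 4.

Iteration 1:
  x = (-12 - (3)·-2.000) / (7) = -0.857
  y = (12 - (1)·-0.857) / (5) = 2.571
Iteration 2:
  x = (-12 - (3)·2.571) / (7) = -2.816
  y = (12 - (1)·-2.816) / (5) = 2.963
Iteration 3:
  x = (-12 - (3)·2.963) / (7) = -2.984
  y = (12 - (1)·-2.984) / (5) = 2.997
Iteration 4:
  x = (-12 - (3)·2.997) / (7) = -2.999
  y = (12 - (1)·-2.999) / (5) = 3.000

(-2.999, 3.000)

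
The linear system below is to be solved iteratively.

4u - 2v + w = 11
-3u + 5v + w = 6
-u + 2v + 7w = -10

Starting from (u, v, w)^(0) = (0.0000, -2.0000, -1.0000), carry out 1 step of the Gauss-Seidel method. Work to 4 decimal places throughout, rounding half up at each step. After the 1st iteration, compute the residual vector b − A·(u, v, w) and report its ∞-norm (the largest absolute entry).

Iteration 1:
  u = (11 - (-2)·-2.0000 - (1)·-1.0000) / (4) = 2.0000
  v = (6 - (-3)·2.0000 - (1)·-1.0000) / (5) = 2.6000
  w = (-10 - (-1)·2.0000 - (2)·2.6000) / (7) = -1.8857
Residual b − A·x = (10.0857, 0.8857, -0.0001); ∞-norm = 10.0857

10.0857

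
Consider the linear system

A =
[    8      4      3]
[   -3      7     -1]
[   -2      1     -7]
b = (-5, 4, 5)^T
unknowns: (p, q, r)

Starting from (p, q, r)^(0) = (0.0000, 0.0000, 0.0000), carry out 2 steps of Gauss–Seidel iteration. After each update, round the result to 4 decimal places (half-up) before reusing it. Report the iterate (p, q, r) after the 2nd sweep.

(-0.5922, 0.2473, -0.5098)

Iteration 1:
  p = (-5 - (4)·0.0000 - (3)·0.0000) / (8) = -0.6250
  q = (4 - (-3)·-0.6250 - (-1)·0.0000) / (7) = 0.3036
  r = (5 - (-2)·-0.6250 - (1)·0.3036) / (-7) = -0.4923
Iteration 2:
  p = (-5 - (4)·0.3036 - (3)·-0.4923) / (8) = -0.5922
  q = (4 - (-3)·-0.5922 - (-1)·-0.4923) / (7) = 0.2473
  r = (5 - (-2)·-0.5922 - (1)·0.2473) / (-7) = -0.5098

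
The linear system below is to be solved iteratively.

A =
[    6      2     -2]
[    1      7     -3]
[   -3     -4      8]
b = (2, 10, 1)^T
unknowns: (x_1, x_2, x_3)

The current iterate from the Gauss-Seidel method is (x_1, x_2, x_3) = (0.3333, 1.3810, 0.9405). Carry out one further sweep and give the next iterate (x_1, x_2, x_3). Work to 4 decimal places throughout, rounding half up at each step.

One sweep:
  x_1 = (2 - (2)·1.3810 - (-2)·0.9405) / (6) = 0.1865
  x_2 = (10 - (1)·0.1865 - (-3)·0.9405) / (7) = 1.8050
  x_3 = (1 - (-3)·0.1865 - (-4)·1.8050) / (8) = 1.0974

(0.1865, 1.8050, 1.0974)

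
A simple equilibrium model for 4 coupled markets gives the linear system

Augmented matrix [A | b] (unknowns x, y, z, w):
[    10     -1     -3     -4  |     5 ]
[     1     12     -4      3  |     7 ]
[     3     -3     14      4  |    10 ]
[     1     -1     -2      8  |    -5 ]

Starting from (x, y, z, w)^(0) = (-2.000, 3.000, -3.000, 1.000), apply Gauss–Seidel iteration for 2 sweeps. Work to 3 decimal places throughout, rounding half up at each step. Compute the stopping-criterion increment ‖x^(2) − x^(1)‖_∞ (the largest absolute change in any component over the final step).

Iteration 1:
  x = (5 - (-1)·3.000 - (-3)·-3.000 - (-4)·1.000) / (10) = 0.300
  y = (7 - (1)·0.300 - (-4)·-3.000 - (3)·1.000) / (12) = -0.692
  z = (10 - (3)·0.300 - (-3)·-0.692 - (4)·1.000) / (14) = 0.216
  w = (-5 - (1)·0.300 - (-1)·-0.692 - (-2)·0.216) / (8) = -0.695
Iteration 2:
  x = (5 - (-1)·-0.692 - (-3)·0.216 - (-4)·-0.695) / (10) = 0.218
  y = (7 - (1)·0.218 - (-4)·0.216 - (3)·-0.695) / (12) = 0.811
  z = (10 - (3)·0.218 - (-3)·0.811 - (4)·-0.695) / (14) = 1.040
  w = (-5 - (1)·0.218 - (-1)·0.811 - (-2)·1.040) / (8) = -0.291
Change: (-0.082, 1.503, 0.824, 0.404) → max |·| = 1.503

1.503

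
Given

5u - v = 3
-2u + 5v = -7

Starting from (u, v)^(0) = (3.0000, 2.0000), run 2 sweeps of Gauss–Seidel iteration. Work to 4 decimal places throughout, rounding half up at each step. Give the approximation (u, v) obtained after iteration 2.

Iteration 1:
  u = (3 - (-1)·2.0000) / (5) = 1.0000
  v = (-7 - (-2)·1.0000) / (5) = -1.0000
Iteration 2:
  u = (3 - (-1)·-1.0000) / (5) = 0.4000
  v = (-7 - (-2)·0.4000) / (5) = -1.2400

(0.4000, -1.2400)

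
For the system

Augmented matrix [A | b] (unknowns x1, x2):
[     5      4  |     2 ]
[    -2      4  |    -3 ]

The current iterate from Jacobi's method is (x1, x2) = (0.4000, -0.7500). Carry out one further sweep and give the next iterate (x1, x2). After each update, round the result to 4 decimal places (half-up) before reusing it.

(1.0000, -0.5500)

One sweep:
  x1 = (2 - (4)·-0.7500) / (5) = 1.0000
  x2 = (-3 - (-2)·0.4000) / (4) = -0.5500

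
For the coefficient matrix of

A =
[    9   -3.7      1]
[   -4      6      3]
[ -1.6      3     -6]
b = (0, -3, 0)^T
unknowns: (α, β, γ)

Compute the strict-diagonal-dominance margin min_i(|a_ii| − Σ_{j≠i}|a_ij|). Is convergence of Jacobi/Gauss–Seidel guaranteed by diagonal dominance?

-1

row 1: |9| − (3.7+1) = 4.3
row 2: |6| − (4+3) = -1
row 3: |-6| − (1.6+3) = 1.4
minimum over rows = -1 → not strictly diagonally dominant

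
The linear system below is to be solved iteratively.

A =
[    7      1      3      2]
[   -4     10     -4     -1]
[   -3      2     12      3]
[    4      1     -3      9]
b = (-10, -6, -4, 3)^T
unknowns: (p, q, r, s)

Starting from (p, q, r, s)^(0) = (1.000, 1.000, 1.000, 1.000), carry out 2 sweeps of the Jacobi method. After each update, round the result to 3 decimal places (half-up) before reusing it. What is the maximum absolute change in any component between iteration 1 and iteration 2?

2.003

Iteration 1:
  p = (-10 - (1)·1.000 - (3)·1.000 - (2)·1.000) / (7) = -2.286
  q = (-6 - (-4)·1.000 - (-4)·1.000 - (-1)·1.000) / (10) = 0.300
  r = (-4 - (-3)·1.000 - (2)·1.000 - (3)·1.000) / (12) = -0.500
  s = (3 - (4)·1.000 - (1)·1.000 - (-3)·1.000) / (9) = 0.111
Iteration 2:
  p = (-10 - (1)·0.300 - (3)·-0.500 - (2)·0.111) / (7) = -1.289
  q = (-6 - (-4)·-2.286 - (-4)·-0.500 - (-1)·0.111) / (10) = -1.703
  r = (-4 - (-3)·-2.286 - (2)·0.300 - (3)·0.111) / (12) = -0.983
  s = (3 - (4)·-2.286 - (1)·0.300 - (-3)·-0.500) / (9) = 1.149
Change: (0.997, -2.003, -0.483, 1.038) → max |·| = 2.003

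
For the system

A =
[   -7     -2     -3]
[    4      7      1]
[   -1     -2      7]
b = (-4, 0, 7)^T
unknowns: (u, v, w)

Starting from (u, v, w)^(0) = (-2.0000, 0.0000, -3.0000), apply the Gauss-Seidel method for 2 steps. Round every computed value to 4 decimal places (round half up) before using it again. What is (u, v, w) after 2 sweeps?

(0.2873, -0.3191, 0.9499)

Iteration 1:
  u = (-4 - (-2)·0.0000 - (-3)·-3.0000) / (-7) = 1.8571
  v = (0 - (4)·1.8571 - (1)·-3.0000) / (7) = -0.6326
  w = (7 - (-1)·1.8571 - (-2)·-0.6326) / (7) = 1.0846
Iteration 2:
  u = (-4 - (-2)·-0.6326 - (-3)·1.0846) / (-7) = 0.2873
  v = (0 - (4)·0.2873 - (1)·1.0846) / (7) = -0.3191
  w = (7 - (-1)·0.2873 - (-2)·-0.3191) / (7) = 0.9499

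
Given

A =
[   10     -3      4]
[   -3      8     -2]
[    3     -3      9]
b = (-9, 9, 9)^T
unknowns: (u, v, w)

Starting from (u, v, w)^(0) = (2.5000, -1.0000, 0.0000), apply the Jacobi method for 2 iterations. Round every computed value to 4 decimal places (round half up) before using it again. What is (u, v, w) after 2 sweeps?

(-0.2146, 0.6333, 2.0875)

Iteration 1:
  u = (-9 - (-3)·-1.0000 - (4)·0.0000) / (10) = -1.2000
  v = (9 - (-3)·2.5000 - (-2)·0.0000) / (8) = 2.0625
  w = (9 - (3)·2.5000 - (-3)·-1.0000) / (9) = -0.1667
Iteration 2:
  u = (-9 - (-3)·2.0625 - (4)·-0.1667) / (10) = -0.2146
  v = (9 - (-3)·-1.2000 - (-2)·-0.1667) / (8) = 0.6333
  w = (9 - (3)·-1.2000 - (-3)·2.0625) / (9) = 2.0875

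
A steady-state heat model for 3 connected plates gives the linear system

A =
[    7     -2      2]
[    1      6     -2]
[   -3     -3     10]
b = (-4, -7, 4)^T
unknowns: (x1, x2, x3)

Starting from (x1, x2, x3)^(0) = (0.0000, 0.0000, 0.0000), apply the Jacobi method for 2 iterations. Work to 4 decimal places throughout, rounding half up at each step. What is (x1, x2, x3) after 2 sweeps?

(-1.0191, -0.9381, -0.1214)

Iteration 1:
  x1 = (-4 - (-2)·0.0000 - (2)·0.0000) / (7) = -0.5714
  x2 = (-7 - (1)·0.0000 - (-2)·0.0000) / (6) = -1.1667
  x3 = (4 - (-3)·0.0000 - (-3)·0.0000) / (10) = 0.4000
Iteration 2:
  x1 = (-4 - (-2)·-1.1667 - (2)·0.4000) / (7) = -1.0191
  x2 = (-7 - (1)·-0.5714 - (-2)·0.4000) / (6) = -0.9381
  x3 = (4 - (-3)·-0.5714 - (-3)·-1.1667) / (10) = -0.1214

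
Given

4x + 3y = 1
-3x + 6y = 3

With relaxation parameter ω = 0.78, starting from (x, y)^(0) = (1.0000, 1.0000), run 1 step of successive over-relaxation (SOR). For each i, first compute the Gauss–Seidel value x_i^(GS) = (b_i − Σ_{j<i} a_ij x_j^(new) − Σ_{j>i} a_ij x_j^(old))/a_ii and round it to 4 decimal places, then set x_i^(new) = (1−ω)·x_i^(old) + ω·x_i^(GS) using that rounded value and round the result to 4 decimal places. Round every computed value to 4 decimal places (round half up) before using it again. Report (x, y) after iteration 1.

Iteration 1:
  x: GS value = (1 - (3)·1.0000) / (4) = -0.5000;  x ← (1−ω)·1.0000 + ω·-0.5000 = -0.1700
  y: GS value = (3 - (-3)·-0.1700) / (6) = 0.4150;  y ← (1−ω)·1.0000 + ω·0.4150 = 0.5437

(-0.1700, 0.5437)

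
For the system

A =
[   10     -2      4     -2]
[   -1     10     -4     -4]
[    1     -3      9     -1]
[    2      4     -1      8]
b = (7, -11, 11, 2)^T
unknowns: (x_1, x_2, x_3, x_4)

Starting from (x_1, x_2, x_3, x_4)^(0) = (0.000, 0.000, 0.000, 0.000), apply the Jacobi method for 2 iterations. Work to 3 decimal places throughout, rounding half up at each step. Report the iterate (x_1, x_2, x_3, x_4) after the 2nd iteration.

(0.041, -0.441, 0.806, 0.778)

Iteration 1:
  x_1 = (7 - (-2)·0.000 - (4)·0.000 - (-2)·0.000) / (10) = 0.700
  x_2 = (-11 - (-1)·0.000 - (-4)·0.000 - (-4)·0.000) / (10) = -1.100
  x_3 = (11 - (1)·0.000 - (-3)·0.000 - (-1)·0.000) / (9) = 1.222
  x_4 = (2 - (2)·0.000 - (4)·0.000 - (-1)·0.000) / (8) = 0.250
Iteration 2:
  x_1 = (7 - (-2)·-1.100 - (4)·1.222 - (-2)·0.250) / (10) = 0.041
  x_2 = (-11 - (-1)·0.700 - (-4)·1.222 - (-4)·0.250) / (10) = -0.441
  x_3 = (11 - (1)·0.700 - (-3)·-1.100 - (-1)·0.250) / (9) = 0.806
  x_4 = (2 - (2)·0.700 - (4)·-1.100 - (-1)·1.222) / (8) = 0.778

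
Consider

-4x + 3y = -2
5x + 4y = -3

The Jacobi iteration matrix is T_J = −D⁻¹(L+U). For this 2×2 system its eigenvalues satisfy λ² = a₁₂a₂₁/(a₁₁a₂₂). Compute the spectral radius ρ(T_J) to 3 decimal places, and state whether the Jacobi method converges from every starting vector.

0.968

a₁₂a₂₁/(a₁₁a₂₂) = (3)·(5) / ((-4)·(4)) = -0.937500
ρ = √|-0.937500| = √0.937500 = 0.968
ρ < 1, so Jacobi converges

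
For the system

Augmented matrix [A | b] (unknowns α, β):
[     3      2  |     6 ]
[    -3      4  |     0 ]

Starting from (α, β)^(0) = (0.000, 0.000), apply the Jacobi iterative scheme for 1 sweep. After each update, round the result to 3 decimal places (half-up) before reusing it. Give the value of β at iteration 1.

Iteration 1:
  α = (6 - (2)·0.000) / (3) = 2.000
  β = (0 - (-3)·0.000) / (4) = 0.000

0.000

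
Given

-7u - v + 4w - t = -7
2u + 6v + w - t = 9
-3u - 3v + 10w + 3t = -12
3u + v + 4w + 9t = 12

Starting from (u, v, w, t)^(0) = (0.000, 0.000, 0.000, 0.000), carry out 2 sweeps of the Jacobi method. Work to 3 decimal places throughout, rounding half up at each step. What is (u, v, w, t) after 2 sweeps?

Iteration 1:
  u = (-7 - (-1)·0.000 - (4)·0.000 - (-1)·0.000) / (-7) = 1.000
  v = (9 - (2)·0.000 - (1)·0.000 - (-1)·0.000) / (6) = 1.500
  w = (-12 - (-3)·0.000 - (-3)·0.000 - (3)·0.000) / (10) = -1.200
  t = (12 - (3)·0.000 - (1)·0.000 - (4)·0.000) / (9) = 1.333
Iteration 2:
  u = (-7 - (-1)·1.500 - (4)·-1.200 - (-1)·1.333) / (-7) = -0.090
  v = (9 - (2)·1.000 - (1)·-1.200 - (-1)·1.333) / (6) = 1.589
  w = (-12 - (-3)·1.000 - (-3)·1.500 - (3)·1.333) / (10) = -0.850
  t = (12 - (3)·1.000 - (1)·1.500 - (4)·-1.200) / (9) = 1.367

(-0.090, 1.589, -0.850, 1.367)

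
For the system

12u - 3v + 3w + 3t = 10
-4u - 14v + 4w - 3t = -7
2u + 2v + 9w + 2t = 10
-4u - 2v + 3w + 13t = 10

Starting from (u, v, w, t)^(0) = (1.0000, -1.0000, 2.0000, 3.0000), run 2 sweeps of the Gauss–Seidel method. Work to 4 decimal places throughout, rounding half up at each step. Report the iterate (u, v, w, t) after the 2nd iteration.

Iteration 1:
  u = (10 - (-3)·-1.0000 - (3)·2.0000 - (3)·3.0000) / (12) = -0.6667
  v = (-7 - (-4)·-0.6667 - (4)·2.0000 - (-3)·3.0000) / (-14) = 0.6191
  w = (10 - (2)·-0.6667 - (2)·0.6191 - (2)·3.0000) / (9) = 0.4550
  t = (10 - (-4)·-0.6667 - (-2)·0.6191 - (3)·0.4550) / (13) = 0.5543
Iteration 2:
  u = (10 - (-3)·0.6191 - (3)·0.4550 - (3)·0.5543) / (12) = 0.7358
  v = (-7 - (-4)·0.7358 - (4)·0.4550 - (-3)·0.5543) / (-14) = 0.3010
  w = (10 - (2)·0.7358 - (2)·0.3010 - (2)·0.5543) / (9) = 0.7575
  t = (10 - (-4)·0.7358 - (-2)·0.3010 - (3)·0.7575) / (13) = 0.8671

(0.7358, 0.3010, 0.7575, 0.8671)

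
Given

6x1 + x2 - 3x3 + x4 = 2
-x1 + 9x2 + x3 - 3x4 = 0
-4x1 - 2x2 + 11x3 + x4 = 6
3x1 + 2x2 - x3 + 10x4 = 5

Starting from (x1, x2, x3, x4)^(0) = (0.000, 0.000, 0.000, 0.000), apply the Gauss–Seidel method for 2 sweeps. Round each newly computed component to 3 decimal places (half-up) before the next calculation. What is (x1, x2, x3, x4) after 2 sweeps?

Iteration 1:
  x1 = (2 - (1)·0.000 - (-3)·0.000 - (1)·0.000) / (6) = 0.333
  x2 = (0 - (-1)·0.333 - (1)·0.000 - (-3)·0.000) / (9) = 0.037
  x3 = (6 - (-4)·0.333 - (-2)·0.037 - (1)·0.000) / (11) = 0.673
  x4 = (5 - (3)·0.333 - (2)·0.037 - (-1)·0.673) / (10) = 0.460
Iteration 2:
  x1 = (2 - (1)·0.037 - (-3)·0.673 - (1)·0.460) / (6) = 0.587
  x2 = (0 - (-1)·0.587 - (1)·0.673 - (-3)·0.460) / (9) = 0.144
  x3 = (6 - (-4)·0.587 - (-2)·0.144 - (1)·0.460) / (11) = 0.743
  x4 = (5 - (3)·0.587 - (2)·0.144 - (-1)·0.743) / (10) = 0.369

(0.587, 0.144, 0.743, 0.369)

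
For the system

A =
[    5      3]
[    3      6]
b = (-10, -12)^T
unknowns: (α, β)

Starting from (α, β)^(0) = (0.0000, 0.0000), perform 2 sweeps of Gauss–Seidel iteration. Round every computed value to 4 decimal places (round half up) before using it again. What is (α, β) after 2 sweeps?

(-1.4000, -1.3000)

Iteration 1:
  α = (-10 - (3)·0.0000) / (5) = -2.0000
  β = (-12 - (3)·-2.0000) / (6) = -1.0000
Iteration 2:
  α = (-10 - (3)·-1.0000) / (5) = -1.4000
  β = (-12 - (3)·-1.4000) / (6) = -1.3000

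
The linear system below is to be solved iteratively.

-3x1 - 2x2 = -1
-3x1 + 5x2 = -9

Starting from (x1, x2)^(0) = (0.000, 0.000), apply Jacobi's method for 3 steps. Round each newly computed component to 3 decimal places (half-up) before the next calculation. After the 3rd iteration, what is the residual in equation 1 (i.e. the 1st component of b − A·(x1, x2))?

Iteration 1:
  x1 = (-1 - (-2)·0.000) / (-3) = 0.333
  x2 = (-9 - (-3)·0.000) / (5) = -1.800
Iteration 2:
  x1 = (-1 - (-2)·-1.800) / (-3) = 1.533
  x2 = (-9 - (-3)·0.333) / (5) = -1.600
Iteration 3:
  x1 = (-1 - (-2)·-1.600) / (-3) = 1.400
  x2 = (-9 - (-3)·1.533) / (5) = -0.880
Residual b − A·x = (1.440, -0.400)

1.440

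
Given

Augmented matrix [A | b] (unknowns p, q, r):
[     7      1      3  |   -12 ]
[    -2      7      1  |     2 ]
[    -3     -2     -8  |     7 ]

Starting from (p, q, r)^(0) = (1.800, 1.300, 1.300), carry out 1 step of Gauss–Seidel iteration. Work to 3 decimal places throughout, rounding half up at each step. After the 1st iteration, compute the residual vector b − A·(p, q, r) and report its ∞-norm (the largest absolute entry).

Iteration 1:
  p = (-12 - (1)·1.300 - (3)·1.300) / (7) = -2.457
  q = (2 - (-2)·-2.457 - (1)·1.300) / (7) = -0.602
  r = (7 - (-3)·-2.457 - (-2)·-0.602) / (-8) = 0.197
Residual b − A·x = (5.210, 1.103, 0.001); ∞-norm = 5.210

5.210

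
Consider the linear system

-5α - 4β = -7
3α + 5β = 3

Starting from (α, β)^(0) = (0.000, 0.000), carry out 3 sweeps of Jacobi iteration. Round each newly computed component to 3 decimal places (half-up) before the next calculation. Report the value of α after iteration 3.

1.592

Iteration 1:
  α = (-7 - (-4)·0.000) / (-5) = 1.400
  β = (3 - (3)·0.000) / (5) = 0.600
Iteration 2:
  α = (-7 - (-4)·0.600) / (-5) = 0.920
  β = (3 - (3)·1.400) / (5) = -0.240
Iteration 3:
  α = (-7 - (-4)·-0.240) / (-5) = 1.592
  β = (3 - (3)·0.920) / (5) = 0.048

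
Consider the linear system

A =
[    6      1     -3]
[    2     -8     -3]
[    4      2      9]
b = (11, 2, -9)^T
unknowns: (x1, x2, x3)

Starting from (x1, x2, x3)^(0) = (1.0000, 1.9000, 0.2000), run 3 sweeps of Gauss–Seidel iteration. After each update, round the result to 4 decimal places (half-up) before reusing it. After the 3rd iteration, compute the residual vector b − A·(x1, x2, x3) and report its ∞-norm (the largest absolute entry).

0.1208

Iteration 1:
  x1 = (11 - (1)·1.9000 - (-3)·0.2000) / (6) = 1.6167
  x2 = (2 - (2)·1.6167 - (-3)·0.2000) / (-8) = 0.0792
  x3 = (-9 - (4)·1.6167 - (2)·0.0792) / (9) = -1.7361
Iteration 2:
  x1 = (11 - (1)·0.0792 - (-3)·-1.7361) / (6) = 0.9521
  x2 = (2 - (2)·0.9521 - (-3)·-1.7361) / (-8) = 0.6391
  x3 = (-9 - (4)·0.9521 - (2)·0.6391) / (9) = -1.5652
Iteration 3:
  x1 = (11 - (1)·0.6391 - (-3)·-1.5652) / (6) = 0.9442
  x2 = (2 - (2)·0.9442 - (-3)·-1.5652) / (-8) = 0.5730
  x3 = (-9 - (4)·0.9442 - (2)·0.5730) / (9) = -1.5470
Residual b − A·x = (0.1208, 0.0546, 0.0002); ∞-norm = 0.1208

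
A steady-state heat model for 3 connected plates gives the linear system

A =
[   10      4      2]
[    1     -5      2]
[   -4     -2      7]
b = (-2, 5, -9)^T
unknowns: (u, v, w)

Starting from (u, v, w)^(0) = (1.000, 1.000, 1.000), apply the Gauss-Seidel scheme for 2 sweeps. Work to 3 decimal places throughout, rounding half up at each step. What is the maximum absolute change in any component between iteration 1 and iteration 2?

1.296

Iteration 1:
  u = (-2 - (4)·1.000 - (2)·1.000) / (10) = -0.800
  v = (5 - (1)·-0.800 - (2)·1.000) / (-5) = -0.760
  w = (-9 - (-4)·-0.800 - (-2)·-0.760) / (7) = -1.960
Iteration 2:
  u = (-2 - (4)·-0.760 - (2)·-1.960) / (10) = 0.496
  v = (5 - (1)·0.496 - (2)·-1.960) / (-5) = -1.685
  w = (-9 - (-4)·0.496 - (-2)·-1.685) / (7) = -1.484
Change: (1.296, -0.925, 0.476) → max |·| = 1.296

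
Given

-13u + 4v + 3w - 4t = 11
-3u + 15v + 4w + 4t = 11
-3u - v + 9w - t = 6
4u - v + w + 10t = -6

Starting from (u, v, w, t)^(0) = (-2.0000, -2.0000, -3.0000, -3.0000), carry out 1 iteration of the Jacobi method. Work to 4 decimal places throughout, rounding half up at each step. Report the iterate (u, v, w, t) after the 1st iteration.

Iteration 1:
  u = (11 - (4)·-2.0000 - (3)·-3.0000 - (-4)·-3.0000) / (-13) = -1.2308
  v = (11 - (-3)·-2.0000 - (4)·-3.0000 - (4)·-3.0000) / (15) = 1.9333
  w = (6 - (-3)·-2.0000 - (-1)·-2.0000 - (-1)·-3.0000) / (9) = -0.5556
  t = (-6 - (4)·-2.0000 - (-1)·-2.0000 - (1)·-3.0000) / (10) = 0.3000

(-1.2308, 1.9333, -0.5556, 0.3000)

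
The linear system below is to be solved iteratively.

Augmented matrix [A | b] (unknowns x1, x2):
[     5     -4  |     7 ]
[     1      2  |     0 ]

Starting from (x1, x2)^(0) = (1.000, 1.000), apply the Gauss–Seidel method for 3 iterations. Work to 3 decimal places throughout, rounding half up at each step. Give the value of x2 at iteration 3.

-0.596

Iteration 1:
  x1 = (7 - (-4)·1.000) / (5) = 2.200
  x2 = (0 - (1)·2.200) / (2) = -1.100
Iteration 2:
  x1 = (7 - (-4)·-1.100) / (5) = 0.520
  x2 = (0 - (1)·0.520) / (2) = -0.260
Iteration 3:
  x1 = (7 - (-4)·-0.260) / (5) = 1.192
  x2 = (0 - (1)·1.192) / (2) = -0.596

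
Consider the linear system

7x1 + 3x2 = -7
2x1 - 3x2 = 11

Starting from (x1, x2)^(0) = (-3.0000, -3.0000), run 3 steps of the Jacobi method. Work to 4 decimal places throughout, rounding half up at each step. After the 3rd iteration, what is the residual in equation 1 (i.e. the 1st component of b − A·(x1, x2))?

Iteration 1:
  x1 = (-7 - (3)·-3.0000) / (7) = 0.2857
  x2 = (11 - (2)·-3.0000) / (-3) = -5.6667
Iteration 2:
  x1 = (-7 - (3)·-5.6667) / (7) = 1.4286
  x2 = (11 - (2)·0.2857) / (-3) = -3.4762
Iteration 3:
  x1 = (-7 - (3)·-3.4762) / (7) = 0.4898
  x2 = (11 - (2)·1.4286) / (-3) = -2.7143
Residual b − A·x = (-2.2857, 1.8775)

-2.2857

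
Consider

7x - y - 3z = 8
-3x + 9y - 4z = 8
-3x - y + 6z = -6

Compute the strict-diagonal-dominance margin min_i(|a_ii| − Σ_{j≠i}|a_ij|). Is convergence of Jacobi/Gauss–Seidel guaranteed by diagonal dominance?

row 1: |7| − (1+3) = 3
row 2: |9| − (3+4) = 2
row 3: |6| − (3+1) = 2
minimum over rows = 2 → strictly diagonally dominant (convergence guaranteed)

2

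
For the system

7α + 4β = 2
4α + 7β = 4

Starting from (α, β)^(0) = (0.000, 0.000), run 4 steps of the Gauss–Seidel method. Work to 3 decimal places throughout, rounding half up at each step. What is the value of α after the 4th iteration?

Iteration 1:
  α = (2 - (4)·0.000) / (7) = 0.286
  β = (4 - (4)·0.286) / (7) = 0.408
Iteration 2:
  α = (2 - (4)·0.408) / (7) = 0.053
  β = (4 - (4)·0.053) / (7) = 0.541
Iteration 3:
  α = (2 - (4)·0.541) / (7) = -0.023
  β = (4 - (4)·-0.023) / (7) = 0.585
Iteration 4:
  α = (2 - (4)·0.585) / (7) = -0.049
  β = (4 - (4)·-0.049) / (7) = 0.599

-0.049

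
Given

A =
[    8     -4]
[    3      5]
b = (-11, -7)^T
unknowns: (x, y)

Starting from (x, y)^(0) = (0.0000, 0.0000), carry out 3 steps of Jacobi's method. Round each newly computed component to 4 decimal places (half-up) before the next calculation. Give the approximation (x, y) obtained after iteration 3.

Iteration 1:
  x = (-11 - (-4)·0.0000) / (8) = -1.3750
  y = (-7 - (3)·0.0000) / (5) = -1.4000
Iteration 2:
  x = (-11 - (-4)·-1.4000) / (8) = -2.0750
  y = (-7 - (3)·-1.3750) / (5) = -0.5750
Iteration 3:
  x = (-11 - (-4)·-0.5750) / (8) = -1.6625
  y = (-7 - (3)·-2.0750) / (5) = -0.1550

(-1.6625, -0.1550)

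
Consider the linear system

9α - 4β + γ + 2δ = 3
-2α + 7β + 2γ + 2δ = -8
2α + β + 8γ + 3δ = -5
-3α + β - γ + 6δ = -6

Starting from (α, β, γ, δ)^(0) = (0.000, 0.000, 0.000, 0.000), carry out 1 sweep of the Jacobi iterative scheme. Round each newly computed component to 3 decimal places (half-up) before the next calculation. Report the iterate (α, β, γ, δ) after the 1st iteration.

Iteration 1:
  α = (3 - (-4)·0.000 - (1)·0.000 - (2)·0.000) / (9) = 0.333
  β = (-8 - (-2)·0.000 - (2)·0.000 - (2)·0.000) / (7) = -1.143
  γ = (-5 - (2)·0.000 - (1)·0.000 - (3)·0.000) / (8) = -0.625
  δ = (-6 - (-3)·0.000 - (1)·0.000 - (-1)·0.000) / (6) = -1.000

(0.333, -1.143, -0.625, -1.000)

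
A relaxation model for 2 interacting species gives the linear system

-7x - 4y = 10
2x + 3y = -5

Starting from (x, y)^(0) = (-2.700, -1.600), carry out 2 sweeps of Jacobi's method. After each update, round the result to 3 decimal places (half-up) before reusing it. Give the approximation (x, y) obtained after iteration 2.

Iteration 1:
  x = (10 - (-4)·-1.600) / (-7) = -0.514
  y = (-5 - (2)·-2.700) / (3) = 0.133
Iteration 2:
  x = (10 - (-4)·0.133) / (-7) = -1.505
  y = (-5 - (2)·-0.514) / (3) = -1.324

(-1.505, -1.324)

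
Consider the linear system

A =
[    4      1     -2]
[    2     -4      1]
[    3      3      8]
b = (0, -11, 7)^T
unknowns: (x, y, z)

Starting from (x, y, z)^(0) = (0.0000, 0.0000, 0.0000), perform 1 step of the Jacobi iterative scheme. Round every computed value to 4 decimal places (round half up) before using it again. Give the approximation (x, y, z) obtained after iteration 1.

Iteration 1:
  x = (0 - (1)·0.0000 - (-2)·0.0000) / (4) = 0.0000
  y = (-11 - (2)·0.0000 - (1)·0.0000) / (-4) = 2.7500
  z = (7 - (3)·0.0000 - (3)·0.0000) / (8) = 0.8750

(0.0000, 2.7500, 0.8750)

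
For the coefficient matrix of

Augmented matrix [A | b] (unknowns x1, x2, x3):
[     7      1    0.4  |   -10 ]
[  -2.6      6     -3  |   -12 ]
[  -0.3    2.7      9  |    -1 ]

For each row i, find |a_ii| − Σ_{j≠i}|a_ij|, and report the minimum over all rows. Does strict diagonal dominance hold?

row 1: |7| − (1+0.4) = 5.6
row 2: |6| − (2.6+3) = 0.4
row 3: |9| − (0.3+2.7) = 6
minimum over rows = 0.4 → strictly diagonally dominant (convergence guaranteed)

0.4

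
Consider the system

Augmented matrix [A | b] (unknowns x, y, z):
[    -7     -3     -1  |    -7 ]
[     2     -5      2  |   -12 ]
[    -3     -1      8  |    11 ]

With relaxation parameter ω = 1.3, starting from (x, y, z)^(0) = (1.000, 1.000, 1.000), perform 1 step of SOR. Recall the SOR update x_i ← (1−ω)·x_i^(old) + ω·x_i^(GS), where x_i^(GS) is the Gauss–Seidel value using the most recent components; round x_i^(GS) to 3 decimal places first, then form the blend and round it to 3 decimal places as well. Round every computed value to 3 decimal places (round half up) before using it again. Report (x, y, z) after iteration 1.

(0.258, 3.474, 2.178)

Iteration 1:
  x: GS value = (-7 - (-3)·1.000 - (-1)·1.000) / (-7) = 0.429;  x ← (1−ω)·1.000 + ω·0.429 = 0.258
  y: GS value = (-12 - (2)·0.258 - (2)·1.000) / (-5) = 2.903;  y ← (1−ω)·1.000 + ω·2.903 = 3.474
  z: GS value = (11 - (-3)·0.258 - (-1)·3.474) / (8) = 1.906;  z ← (1−ω)·1.000 + ω·1.906 = 2.178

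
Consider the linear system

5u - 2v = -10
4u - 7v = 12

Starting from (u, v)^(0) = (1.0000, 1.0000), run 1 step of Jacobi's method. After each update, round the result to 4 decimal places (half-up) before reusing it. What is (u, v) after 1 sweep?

Iteration 1:
  u = (-10 - (-2)·1.0000) / (5) = -1.6000
  v = (12 - (4)·1.0000) / (-7) = -1.1429

(-1.6000, -1.1429)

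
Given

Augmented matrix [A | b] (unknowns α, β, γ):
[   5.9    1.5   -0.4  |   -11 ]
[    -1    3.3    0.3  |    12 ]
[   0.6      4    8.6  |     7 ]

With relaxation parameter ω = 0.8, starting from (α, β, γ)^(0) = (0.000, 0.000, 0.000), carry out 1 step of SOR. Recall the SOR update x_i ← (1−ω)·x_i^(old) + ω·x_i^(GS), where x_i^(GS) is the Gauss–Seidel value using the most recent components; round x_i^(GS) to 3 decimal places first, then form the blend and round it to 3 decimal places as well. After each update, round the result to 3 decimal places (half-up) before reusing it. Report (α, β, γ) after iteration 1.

Iteration 1:
  α: GS value = (-11 - (1.5)·0.000 - (-0.4)·0.000) / (5.9) = -1.864;  α ← (1−ω)·0.000 + ω·-1.864 = -1.491
  β: GS value = (12 - (-1)·-1.491 - (0.3)·0.000) / (3.3) = 3.185;  β ← (1−ω)·0.000 + ω·3.185 = 2.548
  γ: GS value = (7 - (0.6)·-1.491 - (4)·2.548) / (8.6) = -0.267;  γ ← (1−ω)·0.000 + ω·-0.267 = -0.214

(-1.491, 2.548, -0.214)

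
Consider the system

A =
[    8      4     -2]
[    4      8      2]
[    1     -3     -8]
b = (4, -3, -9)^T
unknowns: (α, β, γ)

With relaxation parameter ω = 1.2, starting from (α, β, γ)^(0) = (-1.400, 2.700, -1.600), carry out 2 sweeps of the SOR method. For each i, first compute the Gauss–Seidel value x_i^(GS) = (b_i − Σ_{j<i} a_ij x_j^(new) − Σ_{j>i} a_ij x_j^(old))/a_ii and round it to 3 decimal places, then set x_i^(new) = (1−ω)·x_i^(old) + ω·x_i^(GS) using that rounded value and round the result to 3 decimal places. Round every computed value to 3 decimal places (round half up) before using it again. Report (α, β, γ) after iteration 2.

Iteration 1:
  α: GS value = (4 - (4)·2.700 - (-2)·-1.600) / (8) = -1.250;  α ← (1−ω)·-1.400 + ω·-1.250 = -1.220
  β: GS value = (-3 - (4)·-1.220 - (2)·-1.600) / (8) = 0.635;  β ← (1−ω)·2.700 + ω·0.635 = 0.222
  γ: GS value = (-9 - (1)·-1.220 - (-3)·0.222) / (-8) = 0.889;  γ ← (1−ω)·-1.600 + ω·0.889 = 1.387
Iteration 2:
  α: GS value = (4 - (4)·0.222 - (-2)·1.387) / (8) = 0.736;  α ← (1−ω)·-1.220 + ω·0.736 = 1.127
  β: GS value = (-3 - (4)·1.127 - (2)·1.387) / (8) = -1.285;  β ← (1−ω)·0.222 + ω·-1.285 = -1.586
  γ: GS value = (-9 - (1)·1.127 - (-3)·-1.586) / (-8) = 1.861;  γ ← (1−ω)·1.387 + ω·1.861 = 1.956

(1.127, -1.586, 1.956)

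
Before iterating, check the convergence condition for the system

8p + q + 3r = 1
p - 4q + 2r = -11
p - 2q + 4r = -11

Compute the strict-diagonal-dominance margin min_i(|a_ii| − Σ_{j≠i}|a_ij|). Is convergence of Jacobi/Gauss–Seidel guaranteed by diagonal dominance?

1

row 1: |8| − (1+3) = 4
row 2: |-4| − (1+2) = 1
row 3: |4| − (1+2) = 1
minimum over rows = 1 → strictly diagonally dominant (convergence guaranteed)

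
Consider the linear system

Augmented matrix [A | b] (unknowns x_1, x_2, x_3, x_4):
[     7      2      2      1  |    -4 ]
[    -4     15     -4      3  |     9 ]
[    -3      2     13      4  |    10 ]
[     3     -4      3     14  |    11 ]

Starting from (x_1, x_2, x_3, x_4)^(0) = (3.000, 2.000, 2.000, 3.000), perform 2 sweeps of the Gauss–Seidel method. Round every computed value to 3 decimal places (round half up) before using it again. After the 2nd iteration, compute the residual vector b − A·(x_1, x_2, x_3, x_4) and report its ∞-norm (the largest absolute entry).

4.964

Iteration 1:
  x_1 = (-4 - (2)·2.000 - (2)·2.000 - (1)·3.000) / (7) = -2.143
  x_2 = (9 - (-4)·-2.143 - (-4)·2.000 - (3)·3.000) / (15) = -0.038
  x_3 = (10 - (-3)·-2.143 - (2)·-0.038 - (4)·3.000) / (13) = -0.643
  x_4 = (11 - (3)·-2.143 - (-4)·-0.038 - (3)·-0.643) / (14) = 1.372
Iteration 2:
  x_1 = (-4 - (2)·-0.038 - (2)·-0.643 - (1)·1.372) / (7) = -0.573
  x_2 = (9 - (-4)·-0.573 - (-4)·-0.643 - (3)·1.372) / (15) = 0.001
  x_3 = (10 - (-3)·-0.573 - (2)·0.001 - (4)·1.372) / (13) = 0.215
  x_4 = (11 - (3)·-0.573 - (-4)·0.001 - (3)·0.215) / (14) = 0.863
Residual b − A·x = (-1.284, 4.964, 2.032, -0.004); ∞-norm = 4.964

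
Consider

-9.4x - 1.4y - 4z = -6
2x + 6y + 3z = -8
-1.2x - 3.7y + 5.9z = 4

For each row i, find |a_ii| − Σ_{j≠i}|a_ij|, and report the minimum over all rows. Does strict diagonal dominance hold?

row 1: |-9.4| − (1.4+4) = 4
row 2: |6| − (2+3) = 1
row 3: |5.9| − (1.2+3.7) = 1
minimum over rows = 1 → strictly diagonally dominant (convergence guaranteed)

1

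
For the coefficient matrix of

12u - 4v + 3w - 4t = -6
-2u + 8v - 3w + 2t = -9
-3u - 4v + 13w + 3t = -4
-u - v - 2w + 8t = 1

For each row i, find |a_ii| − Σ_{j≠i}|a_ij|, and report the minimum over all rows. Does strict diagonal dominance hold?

row 1: |12| − (4+3+4) = 1
row 2: |8| − (2+3+2) = 1
row 3: |13| − (3+4+3) = 3
row 4: |8| − (1+1+2) = 4
minimum over rows = 1 → strictly diagonally dominant (convergence guaranteed)

1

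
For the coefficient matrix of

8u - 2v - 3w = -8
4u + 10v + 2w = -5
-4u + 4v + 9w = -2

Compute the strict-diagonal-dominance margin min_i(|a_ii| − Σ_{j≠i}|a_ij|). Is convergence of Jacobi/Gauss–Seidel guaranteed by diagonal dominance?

1

row 1: |8| − (2+3) = 3
row 2: |10| − (4+2) = 4
row 3: |9| − (4+4) = 1
minimum over rows = 1 → strictly diagonally dominant (convergence guaranteed)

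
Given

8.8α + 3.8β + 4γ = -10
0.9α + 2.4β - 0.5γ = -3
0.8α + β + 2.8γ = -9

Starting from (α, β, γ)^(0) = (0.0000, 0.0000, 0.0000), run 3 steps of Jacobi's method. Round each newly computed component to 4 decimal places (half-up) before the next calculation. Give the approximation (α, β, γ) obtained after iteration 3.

(0.6191, -2.0832, -2.9279)

Iteration 1:
  α = (-10 - (3.8)·0.0000 - (4)·0.0000) / (8.8) = -1.1364
  β = (-3 - (0.9)·0.0000 - (-0.5)·0.0000) / (2.4) = -1.2500
  γ = (-9 - (0.8)·0.0000 - (1)·0.0000) / (2.8) = -3.2143
Iteration 2:
  α = (-10 - (3.8)·-1.2500 - (4)·-3.2143) / (8.8) = 0.8645
  β = (-3 - (0.9)·-1.1364 - (-0.5)·-3.2143) / (2.4) = -1.4935
  γ = (-9 - (0.8)·-1.1364 - (1)·-1.2500) / (2.8) = -2.4432
Iteration 3:
  α = (-10 - (3.8)·-1.4935 - (4)·-2.4432) / (8.8) = 0.6191
  β = (-3 - (0.9)·0.8645 - (-0.5)·-2.4432) / (2.4) = -2.0832
  γ = (-9 - (0.8)·0.8645 - (1)·-1.4935) / (2.8) = -2.9279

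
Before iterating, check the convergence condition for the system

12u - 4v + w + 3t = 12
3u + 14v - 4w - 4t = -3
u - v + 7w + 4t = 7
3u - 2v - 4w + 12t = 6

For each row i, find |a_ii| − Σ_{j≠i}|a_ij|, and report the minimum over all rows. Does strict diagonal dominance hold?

row 1: |12| − (4+1+3) = 4
row 2: |14| − (3+4+4) = 3
row 3: |7| − (1+1+4) = 1
row 4: |12| − (3+2+4) = 3
minimum over rows = 1 → strictly diagonally dominant (convergence guaranteed)

1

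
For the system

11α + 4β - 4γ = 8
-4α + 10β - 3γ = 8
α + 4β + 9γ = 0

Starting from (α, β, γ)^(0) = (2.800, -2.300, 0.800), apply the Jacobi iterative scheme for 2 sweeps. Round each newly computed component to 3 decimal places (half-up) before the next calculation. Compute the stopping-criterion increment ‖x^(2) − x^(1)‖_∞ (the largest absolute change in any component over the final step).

1.877

Iteration 1:
  α = (8 - (4)·-2.300 - (-4)·0.800) / (11) = 1.855
  β = (8 - (-4)·2.800 - (-3)·0.800) / (10) = 2.160
  γ = (0 - (1)·2.800 - (4)·-2.300) / (9) = 0.711
Iteration 2:
  α = (8 - (4)·2.160 - (-4)·0.711) / (11) = 0.200
  β = (8 - (-4)·1.855 - (-3)·0.711) / (10) = 1.755
  γ = (0 - (1)·1.855 - (4)·2.160) / (9) = -1.166
Change: (-1.655, -0.405, -1.877) → max |·| = 1.877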